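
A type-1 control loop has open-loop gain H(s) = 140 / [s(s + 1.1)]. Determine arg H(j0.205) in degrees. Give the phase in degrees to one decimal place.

∠(j0.205 + 1.1) = arctan(0.205/1.1) = 10.56°
∠(j0.205) = 90.00°
∠H(j0.205) = − (10.56° + 90.00°) = -100.56°

-100.6°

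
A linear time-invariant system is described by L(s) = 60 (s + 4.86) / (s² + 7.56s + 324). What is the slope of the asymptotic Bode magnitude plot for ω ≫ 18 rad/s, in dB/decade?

-20 dB/decade

With 1 zero and 2 poles, the high-frequency asymptotic slope is 20 × (1 − 2) = -20 dB/decade.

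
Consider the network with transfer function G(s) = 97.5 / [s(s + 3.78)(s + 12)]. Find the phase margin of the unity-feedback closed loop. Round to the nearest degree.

54°

Gain crossover: |G(jω)| = 1 at ω ≈ 1.9 rad s⁻¹.
∠G(j1.9) = −90° − arctan(1.9/3.78) − arctan(1.9/12) ≈ -125.64°
PM = 180° + (-125.64°) = 54.36°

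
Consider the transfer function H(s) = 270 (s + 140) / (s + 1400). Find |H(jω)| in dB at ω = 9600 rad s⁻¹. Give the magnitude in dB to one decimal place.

48.5 dB

|j9600 + 140| = √(9600² + 140²) = 9601
|j9600 + 1400| = √(9600² + 1400²) = 9702
|H(j9600)| = 270 × 9601 / 9702 = 267.2
20 log₁₀(267.2) = 48.54 dB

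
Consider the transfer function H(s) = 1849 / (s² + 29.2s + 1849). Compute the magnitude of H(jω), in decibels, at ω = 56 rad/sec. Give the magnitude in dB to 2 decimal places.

|(j56)² + 29.2(j56) + 1849| = |-1287 + j1635.2| = 2081
|H(j56)| = 1849 / 2081 = 0.88855
20 log₁₀(0.88855) = -1.026 dB

-1.03 dB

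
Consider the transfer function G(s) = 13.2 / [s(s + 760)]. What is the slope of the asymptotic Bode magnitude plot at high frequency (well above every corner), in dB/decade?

With 0 zeros and 2 poles, the high-frequency asymptotic slope is 20 × (0 − 2) = -40 dB/decade.

-40 dB/decade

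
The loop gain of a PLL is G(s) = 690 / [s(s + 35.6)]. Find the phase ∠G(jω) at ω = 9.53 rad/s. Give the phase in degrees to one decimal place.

∠(j9.53 + 35.6) = arctan(9.53/35.6) = 14.99°
∠(j9.53) = 90.00°
∠G(j9.53) = − (14.99° + 90.00°) = -104.99°

-105.0°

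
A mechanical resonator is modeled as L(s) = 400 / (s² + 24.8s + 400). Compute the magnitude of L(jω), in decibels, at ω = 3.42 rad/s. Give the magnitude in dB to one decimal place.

0.1 dB

|(j3.42)² + 24.8(j3.42) + 400| = |388.3 + j84.816| = 397.5
|L(j3.42)| = 400 / 397.5 = 1.0064
20 log₁₀(1.0064) = 0.06 dB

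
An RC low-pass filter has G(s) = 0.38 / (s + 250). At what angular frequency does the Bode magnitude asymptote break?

250 rad/sec

The single real pole at s = −250 gives a corner at ω = 250 rad/sec.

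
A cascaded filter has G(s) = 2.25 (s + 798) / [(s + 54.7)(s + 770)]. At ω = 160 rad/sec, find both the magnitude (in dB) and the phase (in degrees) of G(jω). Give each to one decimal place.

|j160 + 798| = √(160² + 798²) = 813.9
|j160 + 54.7| = √(160² + 54.7²) = 169.1
|j160 + 770| = √(160² + 770²) = 786.4
|G(j160)| = 2.25 × 813.9 / (169.1 × 786.4) = 0.013771
20 log₁₀(0.013771) = -37.22 dB
∠(j160 + 798) = arctan(160/798) = 11.34°
∠(j160 + 54.7) = arctan(160/54.7) = 71.13°
∠(j160 + 770) = arctan(160/770) = 11.74°
∠G(j160) = 11.34° − (71.13° + 11.74°) = -71.53°

|G| = -37.2 dB, ∠G = -71.5°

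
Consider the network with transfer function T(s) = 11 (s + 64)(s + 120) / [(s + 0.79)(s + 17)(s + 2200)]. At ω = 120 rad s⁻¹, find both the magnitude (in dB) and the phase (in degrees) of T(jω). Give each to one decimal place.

|j120 + 64| = √(120² + 64²) = 136
|j120 + 120| = √(120² + 120²) = 169.7
|j120 + 0.79| = √(120² + 0.79²) = 120
|j120 + 17| = √(120² + 17²) = 121.2
|j120 + 2200| = √(120² + 2200²) = 2203
|T(j120)| = 11 × 136 × 169.7 / (120 × 121.2 × 2203) = 0.0079227
20 log₁₀(0.0079227) = -42.02 dB
∠(j120 + 64) = arctan(120/64) = 61.93°
∠(j120 + 120) = arctan(120/120) = 45.00°
∠(j120 + 0.79) = arctan(120/0.79) = 89.62°
∠(j120 + 17) = arctan(120/17) = 81.94°
∠(j120 + 2200) = arctan(120/2200) = 3.12°
∠T(j120) = 61.93° + 45.00° − (89.62° + 81.94° + 3.12°) = -67.75°

|T| = -42.0 dB, ∠T = -67.8°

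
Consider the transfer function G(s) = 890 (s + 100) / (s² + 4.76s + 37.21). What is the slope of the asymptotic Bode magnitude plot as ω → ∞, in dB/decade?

With 1 zero and 2 poles, the high-frequency asymptotic slope is 20 × (1 − 2) = -20 dB/decade.

-20 dB/decade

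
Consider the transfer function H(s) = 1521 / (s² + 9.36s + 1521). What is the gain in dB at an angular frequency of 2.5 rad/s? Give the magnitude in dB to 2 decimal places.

|(j2.5)² + 9.36(j2.5) + 1521| = |1514.8 + j23.4| = 1515
|H(j2.5)| = 1521 / 1515 = 1.004
20 log₁₀(1.004) = 0.035 dB

0.03 dB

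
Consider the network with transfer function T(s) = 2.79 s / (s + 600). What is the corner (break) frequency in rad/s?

The single real pole at s = −600 gives a corner at ω = 600 rad/s.

600 rad/s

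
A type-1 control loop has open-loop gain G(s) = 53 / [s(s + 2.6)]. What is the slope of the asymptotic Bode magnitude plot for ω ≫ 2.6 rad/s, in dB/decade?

-40 dB/decade

With 0 zeros and 2 poles, the high-frequency asymptotic slope is 20 × (0 − 2) = -40 dB/decade.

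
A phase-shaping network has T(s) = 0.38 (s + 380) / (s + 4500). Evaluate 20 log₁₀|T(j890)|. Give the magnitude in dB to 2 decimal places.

-21.92 dB

|j890 + 380| = √(890² + 380²) = 967.7
|j890 + 4500| = √(890² + 4500²) = 4587
|T(j890)| = 0.38 × 967.7 / 4587 = 0.080167
20 log₁₀(0.080167) = -21.920 dB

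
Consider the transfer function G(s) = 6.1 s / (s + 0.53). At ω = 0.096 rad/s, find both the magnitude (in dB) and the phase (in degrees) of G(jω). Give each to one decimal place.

|j0.096| = 0.096
|j0.096 + 0.53| = √(0.096² + 0.53²) = 0.5386
|G(j0.096)| = 6.1 × 0.096 / 0.5386 = 1.0872
20 log₁₀(1.0872) = 0.73 dB
∠(j0.096) = 90.00°
∠(j0.096 + 0.53) = arctan(0.096/0.53) = 10.27°
∠G(j0.096) = 90.00° − 10.27° = 79.73°

|G| = 0.7 dB, ∠G = 79.7°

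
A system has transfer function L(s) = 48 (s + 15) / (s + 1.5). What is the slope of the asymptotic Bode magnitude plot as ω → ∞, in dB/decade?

With 1 zero and 1 pole, the high-frequency asymptotic slope is 20 × (1 − 1) = 0 dB/decade.

0 dB/decade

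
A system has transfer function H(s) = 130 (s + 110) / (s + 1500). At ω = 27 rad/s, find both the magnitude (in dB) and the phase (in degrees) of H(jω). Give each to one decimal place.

|H| = 19.8 dB, ∠H = 12.8 deg

|j27 + 110| = √(27² + 110²) = 113.3
|j27 + 1500| = √(27² + 1500²) = 1500
|H(j27)| = 130 × 113.3 / 1500 = 9.8147
20 log₁₀(9.8147) = 19.84 dB
∠(j27 + 110) = arctan(27/110) = 13.79°
∠(j27 + 1500) = arctan(27/1500) = 1.03°
∠H(j27) = 13.79° − 1.03° = 12.76°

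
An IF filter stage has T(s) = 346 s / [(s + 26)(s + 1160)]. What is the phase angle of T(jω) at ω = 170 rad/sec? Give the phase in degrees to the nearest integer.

∠(j170) = 90.00°
∠(j170 + 26) = arctan(170/26) = 81.30°
∠(j170 + 1160) = arctan(170/1160) = 8.34°
∠T(j170) = 90.00° − (81.30° + 8.34°) = 0.36°

0°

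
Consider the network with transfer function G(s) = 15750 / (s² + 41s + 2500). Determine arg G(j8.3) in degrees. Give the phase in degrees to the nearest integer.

-8°

∠[(j8.3)² + 41(j8.3) + 2500] = ∠[2431.1 + j340.3] = 7.97°
∠G(j8.3) = −7.97° = -7.97°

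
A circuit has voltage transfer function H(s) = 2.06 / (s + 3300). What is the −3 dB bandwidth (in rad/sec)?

3300 rad/sec

For a single-pole low-pass, the −3 dB point is at the pole: ω = 3300 rad/sec.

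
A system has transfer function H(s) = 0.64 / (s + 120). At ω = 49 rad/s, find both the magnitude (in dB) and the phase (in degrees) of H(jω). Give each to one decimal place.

|j49 + 120| = √(49² + 120²) = 129.6
|H(j49)| = 0.64 / 129.6 = 0.0049376
20 log₁₀(0.0049376) = -46.13 dB
∠(j49 + 120) = arctan(49/120) = 22.21°
∠H(j49) = −22.21° = -22.21°

|H| = -46.1 dB, ∠H = -22.2°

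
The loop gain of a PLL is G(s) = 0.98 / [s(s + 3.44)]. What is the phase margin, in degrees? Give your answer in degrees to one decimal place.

85.3°

Gain crossover: |G(jω)| = 1 at ω ≈ 0.284 rad/s.
∠G(j0.284) = −90° − arctan(0.284/3.44) ≈ -94.72°
PM = 180° + (-94.72°) = 85.28°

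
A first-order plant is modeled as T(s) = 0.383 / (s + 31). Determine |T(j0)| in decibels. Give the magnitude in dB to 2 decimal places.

T(0) = 0.383 / 31 = 0.012355
20 log₁₀(0.012355) = -38.163 dB

-38.16 dB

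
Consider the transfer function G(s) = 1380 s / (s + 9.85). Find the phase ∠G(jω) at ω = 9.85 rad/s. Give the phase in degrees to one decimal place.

45.0°

∠(j9.85) = 90.00°
∠(j9.85 + 9.85) = arctan(9.85/9.85) = 45.00°
∠G(j9.85) = 90.00° − 45.00° = 45.00°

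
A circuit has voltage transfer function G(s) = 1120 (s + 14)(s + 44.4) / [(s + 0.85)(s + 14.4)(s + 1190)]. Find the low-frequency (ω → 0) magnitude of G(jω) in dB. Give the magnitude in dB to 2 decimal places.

33.59 dB

G(0) = 1120 × 14 × 44.4 / (0.85 × 14.4 × 1190) = 47.797
20 log₁₀(47.797) = 33.588 dB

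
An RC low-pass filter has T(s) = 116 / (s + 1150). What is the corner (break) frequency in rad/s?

1150 rad/s

The single real pole at s = −1150 gives a corner at ω = 1150 rad/s.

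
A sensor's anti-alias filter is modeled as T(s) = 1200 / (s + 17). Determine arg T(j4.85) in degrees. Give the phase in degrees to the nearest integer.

∠(j4.85 + 17) = arctan(4.85/17) = 15.92°
∠T(j4.85) = −15.92° = -15.92°

-16°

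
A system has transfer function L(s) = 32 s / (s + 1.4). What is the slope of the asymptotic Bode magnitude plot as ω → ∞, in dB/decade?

0 dB/decade

With 1 zero and 1 pole, the high-frequency asymptotic slope is 20 × (1 − 1) = 0 dB/decade.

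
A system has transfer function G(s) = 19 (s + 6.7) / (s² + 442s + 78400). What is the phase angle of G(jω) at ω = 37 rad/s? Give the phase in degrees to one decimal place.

67.7°

∠(j37 + 6.7) = arctan(37/6.7) = 79.74°
∠[(j37)² + 442(j37) + 78400] = ∠[77031 + j16354] = 11.99°
∠G(j37) = 79.74° − 11.99° = 67.75°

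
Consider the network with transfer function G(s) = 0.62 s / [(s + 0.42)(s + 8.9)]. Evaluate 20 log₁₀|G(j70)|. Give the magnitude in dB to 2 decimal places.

|j70| = 70
|j70 + 0.42| = √(70² + 0.42²) = 70
|j70 + 8.9| = √(70² + 8.9²) = 70.56
|G(j70)| = 0.62 × 70 / (70 × 70.56) = 0.0087863
20 log₁₀(0.0087863) = -41.124 dB

-41.12 dB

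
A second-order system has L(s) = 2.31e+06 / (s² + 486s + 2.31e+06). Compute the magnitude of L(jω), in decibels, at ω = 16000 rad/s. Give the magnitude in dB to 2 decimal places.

|(j16000)² + 486(j16000) + 2.31e+06| = |-2.5369e+08 + j7.776e+06| = 2.538e+08
|L(j16000)| = 2.31e+06 / 2.538e+08 = 0.0091013
20 log₁₀(0.0091013) = -40.818 dB

-40.82 dB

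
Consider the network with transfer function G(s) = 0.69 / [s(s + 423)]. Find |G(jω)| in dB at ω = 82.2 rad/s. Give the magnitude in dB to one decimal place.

|j82.2 + 423| = √(82.2² + 423²) = 430.9
|j82.2| = 82.2
|G(j82.2)| = 0.69 / (430.9 × 82.2) = 1.948e-05
20 log₁₀(1.948e-05) = -94.21 dB

-94.2 dB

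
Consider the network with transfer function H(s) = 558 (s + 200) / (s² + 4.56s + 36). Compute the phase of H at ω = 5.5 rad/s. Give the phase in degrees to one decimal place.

∠(j5.5 + 200) = arctan(5.5/200) = 1.58°
∠[(j5.5)² + 4.56(j5.5) + 36] = ∠[5.75 + j25.08] = 77.09°
∠H(j5.5) = 1.58° − 77.09° = -75.51°

-75.5°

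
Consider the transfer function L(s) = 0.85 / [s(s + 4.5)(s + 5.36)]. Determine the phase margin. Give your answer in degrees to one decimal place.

89.2°

Gain crossover: |L(jω)| = 1 at ω ≈ 0.0352 rad/s.
∠L(j0.0352) = −90° − arctan(0.0352/4.5) − arctan(0.0352/5.36) ≈ -90.83°
PM = 180° + (-90.83°) = 89.17°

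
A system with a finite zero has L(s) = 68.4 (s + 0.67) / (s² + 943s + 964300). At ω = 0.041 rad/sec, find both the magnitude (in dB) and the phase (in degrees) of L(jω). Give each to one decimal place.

|L| = -86.4 dB, ∠L = 3.5 deg

|j0.041 + 0.67| = √(0.041² + 0.67²) = 0.6713
|(j0.041)² + 943(j0.041) + 964300| = |9.643e+05 + j38.663| = 9.643e+05
|L(j0.041)| = 68.4 × 0.6713 / 9.643e+05 = 4.7614e-05
20 log₁₀(4.7614e-05) = -86.45 dB
∠(j0.041 + 0.67) = arctan(0.041/0.67) = 3.50°
∠[(j0.041)² + 943(j0.041) + 964300] = ∠[9.643e+05 + j38.663] = 0.00°
∠L(j0.041) = 3.50° − 0.00° = 3.50°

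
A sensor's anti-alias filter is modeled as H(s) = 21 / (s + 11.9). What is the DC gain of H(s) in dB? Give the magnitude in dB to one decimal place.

4.9 dB

H(0) = 21 / 11.9 = 1.7647
20 log₁₀(1.7647) = 4.93 dB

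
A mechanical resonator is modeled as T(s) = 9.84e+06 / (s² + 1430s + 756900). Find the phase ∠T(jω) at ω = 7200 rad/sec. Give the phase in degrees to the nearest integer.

-169°

∠[(j7200)² + 1430(j7200) + 756900] = ∠[-5.1083e+07 + j1.0296e+07] = 168.60°
∠T(j7200) = −168.60° = -168.60°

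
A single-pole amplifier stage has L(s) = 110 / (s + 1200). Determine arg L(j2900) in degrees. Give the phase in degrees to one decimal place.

-67.5°

∠(j2900 + 1200) = arctan(2900/1200) = 67.52°
∠L(j2900) = −67.52° = -67.52°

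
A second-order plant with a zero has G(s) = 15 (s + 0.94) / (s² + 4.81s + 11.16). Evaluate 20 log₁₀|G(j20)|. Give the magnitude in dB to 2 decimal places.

-2.50 dB

|j20 + 0.94| = √(20² + 0.94²) = 20.02
|(j20)² + 4.81(j20) + 11.16| = |-388.84 + j96.2| = 400.6
|G(j20)| = 15 × 20.02 / 400.6 = 0.74977
20 log₁₀(0.74977) = -2.501 dB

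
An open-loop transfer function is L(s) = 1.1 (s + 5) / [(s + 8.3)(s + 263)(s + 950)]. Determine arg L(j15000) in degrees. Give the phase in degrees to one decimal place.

∠(j15000 + 5) = arctan(15000/5) = 89.98°
∠(j15000 + 8.3) = arctan(15000/8.3) = 89.97°
∠(j15000 + 263) = arctan(15000/263) = 89.00°
∠(j15000 + 950) = arctan(15000/950) = 86.38°
∠L(j15000) = 89.98° − (89.97° + 89.00° + 86.38°) = -175.36°

-175.4°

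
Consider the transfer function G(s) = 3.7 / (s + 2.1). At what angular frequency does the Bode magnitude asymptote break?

The single real pole at s = −2.1 gives a corner at ω = 2.1 rad/s.

2.1 rad/s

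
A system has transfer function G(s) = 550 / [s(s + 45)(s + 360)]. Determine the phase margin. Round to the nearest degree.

Gain crossover: |G(jω)| = 1 at ω ≈ 0.034 rad/sec.
∠G(j0.034) = −90° − arctan(0.034/45) − arctan(0.034/360) ≈ -90.05°
PM = 180° + (-90.05°) = 89.95°

90°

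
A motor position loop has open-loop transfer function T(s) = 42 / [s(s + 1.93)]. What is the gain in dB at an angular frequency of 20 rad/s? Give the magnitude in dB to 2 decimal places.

|j20 + 1.93| = √(20² + 1.93²) = 20.09
|j20| = 20
|T(j20)| = 42 / (20.09 × 20) = 0.10451
20 log₁₀(0.10451) = -19.616 dB

-19.62 dB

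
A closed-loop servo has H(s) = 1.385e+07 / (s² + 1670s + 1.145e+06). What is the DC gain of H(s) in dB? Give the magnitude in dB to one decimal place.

21.7 dB

H(0) = 1.385e+07 / 1.145e+06 = 12.096
20 log₁₀(12.096) = 21.65 dB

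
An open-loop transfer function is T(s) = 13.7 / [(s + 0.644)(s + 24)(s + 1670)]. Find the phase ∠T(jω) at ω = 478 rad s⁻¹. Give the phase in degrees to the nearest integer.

-193°

∠(j478 + 0.644) = arctan(478/0.644) = 89.92°
∠(j478 + 24) = arctan(478/24) = 87.13°
∠(j478 + 1670) = arctan(478/1670) = 15.97°
∠T(j478) = − (89.92° + 87.13° + 15.97°) = -193.02°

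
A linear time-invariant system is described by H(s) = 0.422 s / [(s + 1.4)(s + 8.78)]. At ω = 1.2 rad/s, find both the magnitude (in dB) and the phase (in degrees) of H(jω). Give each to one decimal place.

|j1.2| = 1.2
|j1.2 + 1.4| = √(1.2² + 1.4²) = 1.844
|j1.2 + 8.78| = √(1.2² + 8.78²) = 8.862
|H(j1.2)| = 0.422 × 1.2 / (1.844 × 8.862) = 0.030991
20 log₁₀(0.030991) = -30.18 dB
∠(j1.2) = 90.00°
∠(j1.2 + 1.4) = arctan(1.2/1.4) = 40.60°
∠(j1.2 + 8.78) = arctan(1.2/8.78) = 7.78°
∠H(j1.2) = 90.00° − (40.60° + 7.78°) = 41.62°

|H| = -30.2 dB, ∠H = 41.6 deg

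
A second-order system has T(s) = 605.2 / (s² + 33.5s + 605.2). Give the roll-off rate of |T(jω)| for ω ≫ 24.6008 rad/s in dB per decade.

With 0 zeros and 2 poles, the high-frequency asymptotic slope is 20 × (0 − 2) = -40 dB/decade.

-40 dB/decade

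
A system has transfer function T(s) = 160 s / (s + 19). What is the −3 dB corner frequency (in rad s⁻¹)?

19 rad s⁻¹

For a single-pole high-pass, the −3 dB point is at the pole: ω = 19 rad s⁻¹.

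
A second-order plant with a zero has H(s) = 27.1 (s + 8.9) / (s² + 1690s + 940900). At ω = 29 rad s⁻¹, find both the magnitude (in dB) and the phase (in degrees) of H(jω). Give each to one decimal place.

|H| = -61.2 dB, ∠H = 70.0°

|j29 + 8.9| = √(29² + 8.9²) = 30.33
|(j29)² + 1690(j29) + 940900| = |9.4006e+05 + j49010| = 9.413e+05
|H(j29)| = 27.1 × 30.33 / 9.413e+05 = 0.00087331
20 log₁₀(0.00087331) = -61.18 dB
∠(j29 + 8.9) = arctan(29/8.9) = 72.94°
∠[(j29)² + 1690(j29) + 940900] = ∠[9.4006e+05 + j49010] = 2.98°
∠H(j29) = 72.94° − 2.98° = 69.95°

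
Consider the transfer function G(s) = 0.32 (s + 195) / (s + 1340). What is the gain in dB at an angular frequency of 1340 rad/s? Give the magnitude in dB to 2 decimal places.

|j1340 + 195| = √(1340² + 195²) = 1354
|j1340 + 1340| = √(1340² + 1340²) = 1895
|G(j1340)| = 0.32 × 1354 / 1895 = 0.22866
20 log₁₀(0.22866) = -12.816 dB

-12.82 dB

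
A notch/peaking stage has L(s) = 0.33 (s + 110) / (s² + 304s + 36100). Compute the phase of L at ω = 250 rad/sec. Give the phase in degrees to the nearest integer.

-43°

∠(j250 + 110) = arctan(250/110) = 66.25°
∠[(j250)² + 304(j250) + 36100] = ∠[-26400 + j76000] = 109.16°
∠L(j250) = 66.25° − 109.16° = -42.91°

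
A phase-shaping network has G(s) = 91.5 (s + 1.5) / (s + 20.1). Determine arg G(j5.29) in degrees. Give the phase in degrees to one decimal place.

59.4°

∠(j5.29 + 1.5) = arctan(5.29/1.5) = 74.17°
∠(j5.29 + 20.1) = arctan(5.29/20.1) = 14.74°
∠G(j5.29) = 74.17° − 14.74° = 59.42°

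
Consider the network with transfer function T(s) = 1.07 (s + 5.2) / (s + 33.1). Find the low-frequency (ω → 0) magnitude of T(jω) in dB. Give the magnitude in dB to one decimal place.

-15.5 dB

T(0) = 1.07 × 5.2 / 33.1 = 0.1681
20 log₁₀(0.1681) = -15.49 dB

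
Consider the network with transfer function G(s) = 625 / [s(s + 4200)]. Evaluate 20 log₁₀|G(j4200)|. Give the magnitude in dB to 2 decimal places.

|j4200 + 4200| = √(4200² + 4200²) = 5940
|j4200| = 4200
|G(j4200)| = 625 / (5940 × 4200) = 2.5053e-05
20 log₁₀(2.5053e-05) = -92.023 dB

-92.02 dB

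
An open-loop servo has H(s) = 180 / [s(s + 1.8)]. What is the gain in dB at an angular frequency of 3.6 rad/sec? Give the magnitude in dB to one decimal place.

21.9 dB

|j3.6 + 1.8| = √(3.6² + 1.8²) = 4.025
|j3.6| = 3.6
|H(j3.6)| = 180 / (4.025 × 3.6) = 12.423
20 log₁₀(12.423) = 21.88 dB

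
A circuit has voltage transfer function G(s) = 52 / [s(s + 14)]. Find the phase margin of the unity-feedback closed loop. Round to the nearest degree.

76°

Gain crossover: |G(jω)| = 1 at ω ≈ 3.6 rad/s.
∠G(j3.6) = −90° − arctan(3.6/14) ≈ -104.41°
PM = 180° + (-104.41°) = 75.59°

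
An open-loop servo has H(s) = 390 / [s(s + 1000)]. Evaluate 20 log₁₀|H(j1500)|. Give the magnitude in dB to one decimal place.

-76.8 dB

|j1500 + 1000| = √(1500² + 1000²) = 1803
|j1500| = 1500
|H(j1500)| = 390 / (1803 × 1500) = 0.00014422
20 log₁₀(0.00014422) = -76.82 dB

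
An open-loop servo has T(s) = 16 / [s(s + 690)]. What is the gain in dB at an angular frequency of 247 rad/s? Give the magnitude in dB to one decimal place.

|j247 + 690| = √(247² + 690²) = 732.9
|j247| = 247
|T(j247)| = 16 / (732.9 × 247) = 8.8388e-05
20 log₁₀(8.8388e-05) = -81.07 dB

-81.1 dB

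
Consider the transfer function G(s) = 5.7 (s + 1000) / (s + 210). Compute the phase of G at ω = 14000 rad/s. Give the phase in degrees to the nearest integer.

-3°

∠(j14000 + 1000) = arctan(14000/1000) = 85.91°
∠(j14000 + 210) = arctan(14000/210) = 89.14°
∠G(j14000) = 85.91° − 89.14° = -3.23°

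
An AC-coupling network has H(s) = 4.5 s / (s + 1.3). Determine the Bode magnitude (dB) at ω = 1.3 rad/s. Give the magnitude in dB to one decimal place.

10.1 dB

|j1.3| = 1.3
|j1.3 + 1.3| = √(1.3² + 1.3²) = 1.838
|H(j1.3)| = 4.5 × 1.3 / 1.838 = 3.182
20 log₁₀(3.182) = 10.05 dB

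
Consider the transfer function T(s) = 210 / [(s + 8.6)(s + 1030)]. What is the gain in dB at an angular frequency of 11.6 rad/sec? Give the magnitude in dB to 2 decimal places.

|j11.6 + 8.6| = √(11.6² + 8.6²) = 14.44
|j11.6 + 1030| = √(11.6² + 1030²) = 1030
|T(j11.6)| = 210 / (14.44 × 1030) = 0.014118
20 log₁₀(0.014118) = -37.004 dB

-37.00 dB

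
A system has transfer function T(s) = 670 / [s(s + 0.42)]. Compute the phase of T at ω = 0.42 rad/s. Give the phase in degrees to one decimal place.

∠(j0.42 + 0.42) = arctan(0.42/0.42) = 45.00°
∠(j0.42) = 90.00°
∠T(j0.42) = − (45.00° + 90.00°) = -135.00°

-135.0°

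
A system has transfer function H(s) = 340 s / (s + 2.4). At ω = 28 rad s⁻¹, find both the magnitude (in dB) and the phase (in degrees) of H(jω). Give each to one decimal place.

|j28| = 28
|j28 + 2.4| = √(28² + 2.4²) = 28.1
|H(j28)| = 340 × 28 / 28.1 = 338.76
20 log₁₀(338.76) = 50.60 dB
∠(j28) = 90.00°
∠(j28 + 2.4) = arctan(28/2.4) = 85.10°
∠H(j28) = 90.00° − 85.10° = 4.90°

|H| = 50.6 dB, ∠H = 4.9°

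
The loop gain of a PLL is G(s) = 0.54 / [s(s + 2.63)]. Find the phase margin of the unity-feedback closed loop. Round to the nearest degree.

Gain crossover: |G(jω)| = 1 at ω ≈ 0.205 rad/s.
∠G(j0.205) = −90° − arctan(0.205/2.63) ≈ -94.45°
PM = 180° + (-94.45°) = 85.55°

86°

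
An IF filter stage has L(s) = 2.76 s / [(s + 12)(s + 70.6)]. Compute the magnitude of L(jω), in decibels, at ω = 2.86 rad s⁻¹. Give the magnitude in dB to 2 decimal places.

|j2.86| = 2.86
|j2.86 + 12| = √(2.86² + 12²) = 12.34
|j2.86 + 70.6| = √(2.86² + 70.6²) = 70.66
|L(j2.86)| = 2.76 × 2.86 / (12.34 × 70.66) = 0.009056
20 log₁₀(0.009056) = -40.861 dB

-40.86 dB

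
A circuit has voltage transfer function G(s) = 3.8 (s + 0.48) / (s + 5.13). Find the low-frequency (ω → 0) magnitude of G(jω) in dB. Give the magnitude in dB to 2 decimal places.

G(0) = 3.8 × 0.48 / 5.13 = 0.35556
20 log₁₀(0.35556) = -8.982 dB

-8.98 dB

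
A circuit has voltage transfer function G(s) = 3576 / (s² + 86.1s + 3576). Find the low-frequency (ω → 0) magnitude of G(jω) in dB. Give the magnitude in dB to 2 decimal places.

G(0) = 3576 / 3576 = 1
20 log₁₀(1) = 0.000 dB

0.00 dB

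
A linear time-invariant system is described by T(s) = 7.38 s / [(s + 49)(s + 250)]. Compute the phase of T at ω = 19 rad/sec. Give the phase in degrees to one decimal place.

∠(j19) = 90.00°
∠(j19 + 49) = arctan(19/49) = 21.19°
∠(j19 + 250) = arctan(19/250) = 4.35°
∠T(j19) = 90.00° − (21.19° + 4.35°) = 64.46°

64.5°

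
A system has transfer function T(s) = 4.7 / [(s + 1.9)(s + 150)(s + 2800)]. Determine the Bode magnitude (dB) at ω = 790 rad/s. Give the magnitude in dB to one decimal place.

|j790 + 1.9| = √(790² + 1.9²) = 790
|j790 + 150| = √(790² + 150²) = 804.1
|j790 + 2800| = √(790² + 2800²) = 2909
|T(j790)| = 4.7 / (790 × 804.1 × 2909) = 2.5431e-09
20 log₁₀(2.5431e-09) = -171.89 dB

-171.9 dB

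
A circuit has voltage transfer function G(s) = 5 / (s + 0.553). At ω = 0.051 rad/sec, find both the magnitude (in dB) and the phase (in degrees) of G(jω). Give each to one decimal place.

|G| = 19.1 dB, ∠G = -5.3 deg

|j0.051 + 0.553| = √(0.051² + 0.553²) = 0.5553
|G(j0.051)| = 5 / 0.5553 = 9.0034
20 log₁₀(9.0034) = 19.09 dB
∠(j0.051 + 0.553) = arctan(0.051/0.553) = 5.27°
∠G(j0.051) = −5.27° = -5.27°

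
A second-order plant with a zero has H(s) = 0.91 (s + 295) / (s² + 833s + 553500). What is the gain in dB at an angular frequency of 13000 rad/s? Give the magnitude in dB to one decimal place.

-83.1 dB

|j13000 + 295| = √(13000² + 295²) = 1.3e+04
|(j13000)² + 833(j13000) + 553500| = |-1.6845e+08 + j1.0829e+07| = 1.688e+08
|H(j13000)| = 0.91 × 1.3e+04 / 1.688e+08 = 7.0103e-05
20 log₁₀(7.0103e-05) = -83.09 dB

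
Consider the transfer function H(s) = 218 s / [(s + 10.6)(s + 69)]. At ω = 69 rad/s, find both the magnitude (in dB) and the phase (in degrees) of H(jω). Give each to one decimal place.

|H| = 6.9 dB, ∠H = -36.3°

|j69| = 69
|j69 + 10.6| = √(69² + 10.6²) = 69.81
|j69 + 69| = √(69² + 69²) = 97.58
|H(j69)| = 218 × 69 / (69.81 × 97.58) = 2.2081
20 log₁₀(2.2081) = 6.88 dB
∠(j69) = 90.00°
∠(j69 + 10.6) = arctan(69/10.6) = 81.27°
∠(j69 + 69) = arctan(69/69) = 45.00°
∠H(j69) = 90.00° − (81.27° + 45.00°) = -36.27°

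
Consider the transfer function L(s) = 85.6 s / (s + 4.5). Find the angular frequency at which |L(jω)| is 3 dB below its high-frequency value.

For a single-pole high-pass, the −3 dB point is at the pole: ω = 4.5 rad/s.

4.5 rad/s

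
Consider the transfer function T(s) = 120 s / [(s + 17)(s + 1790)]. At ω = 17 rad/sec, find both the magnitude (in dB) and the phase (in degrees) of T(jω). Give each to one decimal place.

|T| = -26.5 dB, ∠T = 44.5 deg

|j17| = 17
|j17 + 17| = √(17² + 17²) = 24.04
|j17 + 1790| = √(17² + 1790²) = 1790
|T(j17)| = 120 × 17 / (24.04 × 1790) = 0.047402
20 log₁₀(0.047402) = -26.48 dB
∠(j17) = 90.00°
∠(j17 + 17) = arctan(17/17) = 45.00°
∠(j17 + 1790) = arctan(17/1790) = 0.54°
∠T(j17) = 90.00° − (45.00° + 0.54°) = 44.46°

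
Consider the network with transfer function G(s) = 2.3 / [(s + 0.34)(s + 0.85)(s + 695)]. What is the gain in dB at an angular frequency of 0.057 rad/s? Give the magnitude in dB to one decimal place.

|j0.057 + 0.34| = √(0.057² + 0.34²) = 0.3447
|j0.057 + 0.85| = √(0.057² + 0.85²) = 0.8519
|j0.057 + 695| = √(0.057² + 695²) = 695
|G(j0.057)| = 2.3 / (0.3447 × 0.8519 × 695) = 0.011268
20 log₁₀(0.011268) = -38.96 dB

-39.0 dB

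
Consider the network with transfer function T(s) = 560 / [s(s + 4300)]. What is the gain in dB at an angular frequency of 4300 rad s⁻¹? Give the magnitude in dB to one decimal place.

|j4300 + 4300| = √(4300² + 4300²) = 6081
|j4300| = 4300
|T(j4300)| = 560 / (6081 × 4300) = 2.1416e-05
20 log₁₀(2.1416e-05) = -93.39 dB

-93.4 dB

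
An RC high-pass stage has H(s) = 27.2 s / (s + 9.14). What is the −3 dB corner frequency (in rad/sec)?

For a single-pole high-pass, the −3 dB point is at the pole: ω = 9.14 rad/sec.

9.14 rad/sec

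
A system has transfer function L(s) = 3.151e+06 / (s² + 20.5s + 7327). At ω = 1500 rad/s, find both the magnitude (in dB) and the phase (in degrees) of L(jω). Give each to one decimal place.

|(j1500)² + 20.5(j1500) + 7327| = |-2.2427e+06 + j30750| = 2.243e+06
|L(j1500)| = 3.151e+06 / 2.243e+06 = 1.4049
20 log₁₀(1.4049) = 2.95 dB
∠[(j1500)² + 20.5(j1500) + 7327] = ∠[-2.2427e+06 + j30750] = 179.21°
∠L(j1500) = −179.21° = -179.21°

|L| = 3.0 dB, ∠L = -179.2°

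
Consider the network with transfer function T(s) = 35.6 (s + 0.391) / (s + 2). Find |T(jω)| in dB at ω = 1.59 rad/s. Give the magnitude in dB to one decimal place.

|j1.59 + 0.391| = √(1.59² + 0.391²) = 1.637
|j1.59 + 2| = √(1.59² + 2²) = 2.555
|T(j1.59)| = 35.6 × 1.637 / 2.555 = 22.814
20 log₁₀(22.814) = 27.16 dB

27.2 dB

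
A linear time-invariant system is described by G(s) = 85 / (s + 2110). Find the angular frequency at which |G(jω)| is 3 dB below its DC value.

For a single-pole low-pass, the −3 dB point is at the pole: ω = 2110 rad s⁻¹.

2110 rad s⁻¹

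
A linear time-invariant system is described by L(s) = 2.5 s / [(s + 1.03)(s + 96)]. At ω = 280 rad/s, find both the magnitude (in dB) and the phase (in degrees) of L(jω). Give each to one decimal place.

|L| = -41.5 dB, ∠L = -70.9°

|j280| = 280
|j280 + 1.03| = √(280² + 1.03²) = 280
|j280 + 96| = √(280² + 96²) = 296
|L(j280)| = 2.5 × 280 / (280 × 296) = 0.0084459
20 log₁₀(0.0084459) = -41.47 dB
∠(j280) = 90.00°
∠(j280 + 1.03) = arctan(280/1.03) = 89.79°
∠(j280 + 96) = arctan(280/96) = 71.08°
∠L(j280) = 90.00° − (89.79° + 71.08°) = -70.86°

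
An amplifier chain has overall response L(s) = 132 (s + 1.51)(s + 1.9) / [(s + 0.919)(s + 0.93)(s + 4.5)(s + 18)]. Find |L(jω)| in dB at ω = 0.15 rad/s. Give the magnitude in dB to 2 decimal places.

14.60 dB

|j0.15 + 1.51| = √(0.15² + 1.51²) = 1.517
|j0.15 + 1.9| = √(0.15² + 1.9²) = 1.906
|j0.15 + 0.919| = √(0.15² + 0.919²) = 0.9312
|j0.15 + 0.93| = √(0.15² + 0.93²) = 0.942
|j0.15 + 4.5| = √(0.15² + 4.5²) = 4.502
|j0.15 + 18| = √(0.15² + 18²) = 18
|L(j0.15)| = 132 × 1.517 × 1.906 / (0.9312 × 0.942 × 4.502 × 18) = 5.3698
20 log₁₀(5.3698) = 14.599 dB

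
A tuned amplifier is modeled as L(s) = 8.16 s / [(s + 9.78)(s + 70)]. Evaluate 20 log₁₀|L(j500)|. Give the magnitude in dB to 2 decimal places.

-35.83 dB

|j500| = 500
|j500 + 9.78| = √(500² + 9.78²) = 500.1
|j500 + 70| = √(500² + 70²) = 504.9
|L(j500)| = 8.16 × 500 / (500.1 × 504.9) = 0.016159
20 log₁₀(0.016159) = -35.832 dB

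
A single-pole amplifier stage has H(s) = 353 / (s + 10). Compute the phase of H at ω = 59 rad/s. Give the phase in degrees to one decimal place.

∠(j59 + 10) = arctan(59/10) = 80.38°
∠H(j59) = −80.38° = -80.38°

-80.4°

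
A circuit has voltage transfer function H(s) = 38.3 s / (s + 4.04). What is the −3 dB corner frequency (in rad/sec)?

For a single-pole high-pass, the −3 dB point is at the pole: ω = 4.04 rad/sec.

4.04 rad/sec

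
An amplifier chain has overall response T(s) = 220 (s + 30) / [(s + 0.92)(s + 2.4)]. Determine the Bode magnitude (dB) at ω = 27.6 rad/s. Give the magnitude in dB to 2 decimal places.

|j27.6 + 30| = √(27.6² + 30²) = 40.76
|j27.6 + 0.92| = √(27.6² + 0.92²) = 27.62
|j27.6 + 2.4| = √(27.6² + 2.4²) = 27.7
|T(j27.6)| = 220 × 40.76 / (27.62 × 27.7) = 11.722
20 log₁₀(11.722) = 21.380 dB

21.38 dB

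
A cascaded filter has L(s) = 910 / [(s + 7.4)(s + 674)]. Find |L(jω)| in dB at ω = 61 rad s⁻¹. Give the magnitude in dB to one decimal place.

|j61 + 7.4| = √(61² + 7.4²) = 61.45
|j61 + 674| = √(61² + 674²) = 676.8
|L(j61)| = 910 / (61.45 × 676.8) = 0.021883
20 log₁₀(0.021883) = -33.20 dB

-33.2 dB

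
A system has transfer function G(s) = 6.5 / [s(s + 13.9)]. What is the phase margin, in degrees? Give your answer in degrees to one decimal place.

Gain crossover: |G(jω)| = 1 at ω ≈ 0.467 rad/sec.
∠G(j0.467) = −90° − arctan(0.467/13.9) ≈ -91.93°
PM = 180° + (-91.93°) = 88.07°

88.1 deg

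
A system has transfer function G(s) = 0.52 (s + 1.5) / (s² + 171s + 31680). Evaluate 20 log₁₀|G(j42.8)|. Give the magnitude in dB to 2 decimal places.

|j42.8 + 1.5| = √(42.8² + 1.5²) = 42.83
|(j42.8)² + 171(j42.8) + 31680| = |29848 + j7318.8| = 3.073e+04
|G(j42.8)| = 0.52 × 42.83 / 3.073e+04 = 0.00072463
20 log₁₀(0.00072463) = -62.798 dB

-62.80 dB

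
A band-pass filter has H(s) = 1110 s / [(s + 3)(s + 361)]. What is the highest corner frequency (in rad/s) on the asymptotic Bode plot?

Break frequencies occur at each pole and zero magnitude: 3 rad/s, 361 rad/s.
The highest is 361 rad/s.

361 rad/s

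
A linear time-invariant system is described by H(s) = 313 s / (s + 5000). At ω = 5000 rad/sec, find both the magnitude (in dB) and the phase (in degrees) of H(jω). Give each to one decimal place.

|H| = 46.9 dB, ∠H = 45.0°

|j5000| = 5000
|j5000 + 5000| = √(5000² + 5000²) = 7071
|H(j5000)| = 313 × 5000 / 7071 = 221.32
20 log₁₀(221.32) = 46.90 dB
∠(j5000) = 90.00°
∠(j5000 + 5000) = arctan(5000/5000) = 45.00°
∠H(j5000) = 90.00° − 45.00° = 45.00°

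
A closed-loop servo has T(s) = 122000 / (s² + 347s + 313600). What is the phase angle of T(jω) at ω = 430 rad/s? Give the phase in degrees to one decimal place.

-49.2 deg

∠[(j430)² + 347(j430) + 313600] = ∠[1.287e+05 + j1.4921e+05] = 49.22°
∠T(j430) = −49.22° = -49.22°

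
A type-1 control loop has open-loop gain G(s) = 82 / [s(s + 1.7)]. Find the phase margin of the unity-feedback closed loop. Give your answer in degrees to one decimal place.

Gain crossover: |G(jω)| = 1 at ω ≈ 8.98 rad/s.
∠G(j8.98) = −90° − arctan(8.98/1.7) ≈ -169.28°
PM = 180° + (-169.28°) = 10.72°

10.7 deg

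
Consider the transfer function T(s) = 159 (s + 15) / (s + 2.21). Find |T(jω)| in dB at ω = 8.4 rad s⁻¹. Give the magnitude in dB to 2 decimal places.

|j8.4 + 15| = √(8.4² + 15²) = 17.19
|j8.4 + 2.21| = √(8.4² + 2.21²) = 8.686
|T(j8.4)| = 159 × 17.19 / 8.686 = 314.71
20 log₁₀(314.71) = 49.958 dB

49.96 dB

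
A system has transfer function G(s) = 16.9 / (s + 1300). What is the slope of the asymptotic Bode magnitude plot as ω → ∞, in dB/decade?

-20 dB/decade

With 0 zeros and 1 pole, the high-frequency asymptotic slope is 20 × (0 − 1) = -20 dB/decade.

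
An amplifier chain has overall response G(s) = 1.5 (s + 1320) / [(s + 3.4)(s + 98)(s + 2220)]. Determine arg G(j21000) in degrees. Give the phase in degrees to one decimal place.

∠(j21000 + 1320) = arctan(21000/1320) = 86.40°
∠(j21000 + 3.4) = arctan(21000/3.4) = 89.99°
∠(j21000 + 98) = arctan(21000/98) = 89.73°
∠(j21000 + 2220) = arctan(21000/2220) = 83.97°
∠G(j21000) = 86.40° − (89.99° + 89.73° + 83.97°) = -177.29°

-177.3 deg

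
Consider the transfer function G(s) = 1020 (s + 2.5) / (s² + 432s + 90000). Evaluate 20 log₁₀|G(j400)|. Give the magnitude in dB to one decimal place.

6.8 dB

|j400 + 2.5| = √(400² + 2.5²) = 400
|(j400)² + 432(j400) + 90000| = |-70000 + j1.728e+05| = 1.864e+05
|G(j400)| = 1020 × 400 / 1.864e+05 = 2.1884
20 log₁₀(2.1884) = 6.80 dB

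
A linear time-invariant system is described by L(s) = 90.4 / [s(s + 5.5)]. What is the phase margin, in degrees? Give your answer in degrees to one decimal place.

Gain crossover: |L(jω)| = 1 at ω ≈ 8.75 rad/sec.
∠L(j8.75) = −90° − arctan(8.75/5.5) ≈ -147.84°
PM = 180° + (-147.84°) = 32.16°

32.2°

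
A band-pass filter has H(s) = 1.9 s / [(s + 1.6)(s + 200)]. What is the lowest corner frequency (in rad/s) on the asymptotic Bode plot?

Break frequencies occur at each pole and zero magnitude: 1.6 rad/s, 200 rad/s.
The lowest is 1.6 rad/s.

1.6 rad/s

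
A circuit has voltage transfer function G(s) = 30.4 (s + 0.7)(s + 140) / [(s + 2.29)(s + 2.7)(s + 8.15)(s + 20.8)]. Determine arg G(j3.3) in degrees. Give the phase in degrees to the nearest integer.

-58°

∠(j3.3 + 0.7) = arctan(3.3/0.7) = 78.02°
∠(j3.3 + 140) = arctan(3.3/140) = 1.35°
∠(j3.3 + 2.29) = arctan(3.3/2.29) = 55.24°
∠(j3.3 + 2.7) = arctan(3.3/2.7) = 50.71°
∠(j3.3 + 8.15) = arctan(3.3/8.15) = 22.04°
∠(j3.3 + 20.8) = arctan(3.3/20.8) = 9.02°
∠G(j3.3) = 78.02° + 1.35° − (55.24° + 50.71° + 22.04° + 9.02°) = -57.64°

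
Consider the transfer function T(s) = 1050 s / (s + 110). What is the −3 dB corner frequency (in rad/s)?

For a single-pole high-pass, the −3 dB point is at the pole: ω = 110 rad/s.

110 rad/s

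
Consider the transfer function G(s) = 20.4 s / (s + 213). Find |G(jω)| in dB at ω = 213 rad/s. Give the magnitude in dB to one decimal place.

|j213| = 213
|j213 + 213| = √(213² + 213²) = 301.2
|G(j213)| = 20.4 × 213 / 301.2 = 14.425
20 log₁₀(14.425) = 23.18 dB

23.2 dB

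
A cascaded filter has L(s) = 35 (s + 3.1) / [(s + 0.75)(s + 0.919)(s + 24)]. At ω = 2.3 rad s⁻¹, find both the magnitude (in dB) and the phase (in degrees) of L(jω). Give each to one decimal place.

|j2.3 + 3.1| = √(2.3² + 3.1²) = 3.86
|j2.3 + 0.75| = √(2.3² + 0.75²) = 2.419
|j2.3 + 0.919| = √(2.3² + 0.919²) = 2.477
|j2.3 + 24| = √(2.3² + 24²) = 24.11
|L(j2.3)| = 35 × 3.86 / (2.419 × 2.477 × 24.11) = 0.9352
20 log₁₀(0.9352) = -0.58 dB
∠(j2.3 + 3.1) = arctan(2.3/3.1) = 36.57°
∠(j2.3 + 0.75) = arctan(2.3/0.75) = 71.94°
∠(j2.3 + 0.919) = arctan(2.3/0.919) = 68.22°
∠(j2.3 + 24) = arctan(2.3/24) = 5.47°
∠L(j2.3) = 36.57° − (71.94° + 68.22° + 5.47°) = -109.06°

|L| = -0.6 dB, ∠L = -109.1°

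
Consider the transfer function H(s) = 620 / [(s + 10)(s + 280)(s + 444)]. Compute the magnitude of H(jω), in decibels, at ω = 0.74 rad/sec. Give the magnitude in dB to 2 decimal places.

-66.07 dB

|j0.74 + 10| = √(0.74² + 10²) = 10.03
|j0.74 + 280| = √(0.74² + 280²) = 280
|j0.74 + 444| = √(0.74² + 444²) = 444
|H(j0.74)| = 620 / (10.03 × 280 × 444) = 0.00049735
20 log₁₀(0.00049735) = -66.067 dB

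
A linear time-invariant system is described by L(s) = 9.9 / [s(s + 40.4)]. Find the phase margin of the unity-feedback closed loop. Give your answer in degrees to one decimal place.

89.7°

Gain crossover: |L(jω)| = 1 at ω ≈ 0.245 rad/s.
∠L(j0.245) = −90° − arctan(0.245/40.4) ≈ -90.35°
PM = 180° + (-90.35°) = 89.65°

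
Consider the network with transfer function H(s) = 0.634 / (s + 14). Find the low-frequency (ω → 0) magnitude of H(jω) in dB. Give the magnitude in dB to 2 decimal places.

H(0) = 0.634 / 14 = 0.045286
20 log₁₀(0.045286) = -26.881 dB

-26.88 dB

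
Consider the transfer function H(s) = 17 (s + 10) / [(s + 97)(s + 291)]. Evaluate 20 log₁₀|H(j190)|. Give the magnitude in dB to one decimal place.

-27.2 dB

|j190 + 10| = √(190² + 10²) = 190.3
|j190 + 97| = √(190² + 97²) = 213.3
|j190 + 291| = √(190² + 291²) = 347.5
|H(j190)| = 17 × 190.3 / (213.3 × 347.5) = 0.043627
20 log₁₀(0.043627) = -27.20 dB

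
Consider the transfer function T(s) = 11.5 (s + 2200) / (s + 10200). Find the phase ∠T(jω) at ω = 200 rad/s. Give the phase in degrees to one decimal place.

∠(j200 + 2200) = arctan(200/2200) = 5.19°
∠(j200 + 10200) = arctan(200/10200) = 1.12°
∠T(j200) = 5.19° − 1.12° = 4.07°

4.1 deg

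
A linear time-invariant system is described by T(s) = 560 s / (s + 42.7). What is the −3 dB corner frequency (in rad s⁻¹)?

42.7 rad s⁻¹

For a single-pole high-pass, the −3 dB point is at the pole: ω = 42.7 rad s⁻¹.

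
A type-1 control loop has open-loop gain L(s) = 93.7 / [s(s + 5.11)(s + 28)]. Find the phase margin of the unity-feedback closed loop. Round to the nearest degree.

Gain crossover: |L(jω)| = 1 at ω ≈ 0.649 rad/sec.
∠L(j0.649) = −90° − arctan(0.649/5.11) − arctan(0.649/28) ≈ -98.57°
PM = 180° + (-98.57°) = 81.43°

81 deg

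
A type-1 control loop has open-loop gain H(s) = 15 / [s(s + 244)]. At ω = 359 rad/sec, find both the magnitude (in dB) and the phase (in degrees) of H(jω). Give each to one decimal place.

|H| = -80.3 dB, ∠H = -145.8°

|j359 + 244| = √(359² + 244²) = 434.1
|j359| = 359
|H(j359)| = 15 / (434.1 × 359) = 9.6258e-05
20 log₁₀(9.6258e-05) = -80.33 dB
∠(j359 + 244) = arctan(359/244) = 55.80°
∠(j359) = 90.00°
∠H(j359) = − (55.80° + 90.00°) = -145.80°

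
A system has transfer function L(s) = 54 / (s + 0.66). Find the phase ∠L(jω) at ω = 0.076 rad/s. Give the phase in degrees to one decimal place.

∠(j0.076 + 0.66) = arctan(0.076/0.66) = 6.57°
∠L(j0.076) = −6.57° = -6.57°

-6.6 deg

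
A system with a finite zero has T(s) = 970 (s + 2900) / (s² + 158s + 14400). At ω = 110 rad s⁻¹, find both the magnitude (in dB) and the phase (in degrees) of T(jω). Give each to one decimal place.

|T| = 44.1 dB, ∠T = -80.3°

|j110 + 2900| = √(110² + 2900²) = 2902
|(j110)² + 158(j110) + 14400| = |2300 + j17380| = 1.753e+04
|T(j110)| = 970 × 2902 / 1.753e+04 = 160.57
20 log₁₀(160.57) = 44.11 dB
∠(j110 + 2900) = arctan(110/2900) = 2.17°
∠[(j110)² + 158(j110) + 14400] = ∠[2300 + j17380] = 82.46°
∠T(j110) = 2.17° − 82.46° = -80.29°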